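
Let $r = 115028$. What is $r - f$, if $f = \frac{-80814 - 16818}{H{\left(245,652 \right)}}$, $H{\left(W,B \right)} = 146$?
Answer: $\frac{8445860}{73} \approx 1.157 \cdot 10^{5}$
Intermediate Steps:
$f = - \frac{48816}{73}$ ($f = \frac{-80814 - 16818}{146} = \left(-97632\right) \frac{1}{146} = - \frac{48816}{73} \approx -668.71$)
$r - f = 115028 - - \frac{48816}{73} = 115028 + \frac{48816}{73} = \frac{8445860}{73}$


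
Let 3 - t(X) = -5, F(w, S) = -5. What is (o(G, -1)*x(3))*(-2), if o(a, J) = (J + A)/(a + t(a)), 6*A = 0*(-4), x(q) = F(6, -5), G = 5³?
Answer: -10/133 ≈ -0.075188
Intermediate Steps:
G = 125
x(q) = -5
t(X) = 8 (t(X) = 3 - 1*(-5) = 3 + 5 = 8)
A = 0 (A = (0*(-4))/6 = (⅙)*0 = 0)
o(a, J) = J/(8 + a) (o(a, J) = (J + 0)/(a + 8) = J/(8 + a))
(o(G, -1)*x(3))*(-2) = (-1/(8 + 125)*(-5))*(-2) = (-1/133*(-5))*(-2) = (-1*1/133*(-5))*(-2) = -1/133*(-5)*(-2) = (5/133)*(-2) = -10/133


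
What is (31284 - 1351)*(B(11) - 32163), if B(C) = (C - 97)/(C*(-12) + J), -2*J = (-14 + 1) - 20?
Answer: -222386654773/231 ≈ -9.6271e+8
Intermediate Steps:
J = 33/2 (J = -((-14 + 1) - 20)/2 = -(-13 - 20)/2 = -½*(-33) = 33/2 ≈ 16.500)
B(C) = (-97 + C)/(33/2 - 12*C) (B(C) = (C - 97)/(C*(-12) + 33/2) = (-97 + C)/(-12*C + 33/2) = (-97 + C)/(33/2 - 12*C))
(31284 - 1351)*(B(11) - 32163) = (31284 - 1351)*(2*(97 - 1*11)/(3*(-11 + 8*11)) - 32163) = 29933*(2*(97 - 11)/(3*(-11 + 88)) - 32163) = 29933*((⅔)*86/77 - 32163) = 29933*((⅔)*(1/77)*86 - 32163) = 29933*(172/231 - 32163) = 29933*(-7429481/231) = -222386654773/231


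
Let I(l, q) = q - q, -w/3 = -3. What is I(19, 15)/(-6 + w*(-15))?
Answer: 0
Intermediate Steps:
w = 9 (w = -3*(-3) = 9)
I(l, q) = 0
I(19, 15)/(-6 + w*(-15)) = 0/(-6 + 9*(-15)) = 0/(-6 - 135) = 0/(-141) = 0*(-1/141) = 0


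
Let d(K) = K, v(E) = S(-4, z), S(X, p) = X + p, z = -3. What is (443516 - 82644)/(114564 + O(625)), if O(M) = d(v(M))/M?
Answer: 225545000/71602493 ≈ 3.1500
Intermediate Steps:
v(E) = -7 (v(E) = -4 - 3 = -7)
O(M) = -7/M
(443516 - 82644)/(114564 + O(625)) = (443516 - 82644)/(114564 - 7/625) = 360872/(114564 - 7*1/625) = 360872/(114564 - 7/625) = 360872/(71602493/625) = 360872*(625/71602493) = 225545000/71602493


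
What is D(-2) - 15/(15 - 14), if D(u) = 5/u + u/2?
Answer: -37/2 ≈ -18.500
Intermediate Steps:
D(u) = u/2 + 5/u (D(u) = 5/u + u*(½) = 5/u + u/2 = u/2 + 5/u)
D(-2) - 15/(15 - 14) = ((½)*(-2) + 5/(-2)) - 15/(15 - 14) = (-1 + 5*(-½)) - 15/1 = (-1 - 5/2) + 1*(-15) = -7/2 - 15 = -37/2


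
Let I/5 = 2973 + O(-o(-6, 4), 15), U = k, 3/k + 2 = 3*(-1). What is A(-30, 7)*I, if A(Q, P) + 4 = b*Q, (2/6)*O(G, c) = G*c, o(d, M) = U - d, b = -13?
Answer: 5268900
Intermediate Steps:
k = -⅗ (k = 3/(-2 + 3*(-1)) = 3/(-2 - 3) = 3/(-5) = 3*(-⅕) = -⅗ ≈ -0.60000)
U = -⅗ ≈ -0.60000
o(d, M) = -⅗ - d
O(G, c) = 3*G*c (O(G, c) = 3*(G*c) = 3*G*c)
A(Q, P) = -4 - 13*Q
I = 13650 (I = 5*(2973 + 3*(-(-⅗ - 1*(-6)))*15) = 5*(2973 + 3*(-(-⅗ + 6))*15) = 5*(2973 + 3*(-1*27/5)*15) = 5*(2973 + 3*(-27/5)*15) = 5*(2973 - 243) = 5*2730 = 13650)
A(-30, 7)*I = (-4 - 13*(-30))*13650 = (-4 + 390)*13650 = 386*13650 = 5268900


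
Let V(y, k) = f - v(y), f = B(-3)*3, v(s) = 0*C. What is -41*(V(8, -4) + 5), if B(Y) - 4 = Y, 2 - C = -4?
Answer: -328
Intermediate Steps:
C = 6 (C = 2 - 1*(-4) = 2 + 4 = 6)
B(Y) = 4 + Y
v(s) = 0 (v(s) = 0*6 = 0)
f = 3 (f = (4 - 3)*3 = 1*3 = 3)
V(y, k) = 3 (V(y, k) = 3 - 1*0 = 3 + 0 = 3)
-41*(V(8, -4) + 5) = -41*(3 + 5) = -41*8 = -328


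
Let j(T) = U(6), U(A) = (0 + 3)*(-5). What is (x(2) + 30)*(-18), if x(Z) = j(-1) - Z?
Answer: -234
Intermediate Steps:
U(A) = -15 (U(A) = 3*(-5) = -15)
j(T) = -15
x(Z) = -15 - Z
(x(2) + 30)*(-18) = ((-15 - 1*2) + 30)*(-18) = ((-15 - 2) + 30)*(-18) = (-17 + 30)*(-18) = 13*(-18) = -234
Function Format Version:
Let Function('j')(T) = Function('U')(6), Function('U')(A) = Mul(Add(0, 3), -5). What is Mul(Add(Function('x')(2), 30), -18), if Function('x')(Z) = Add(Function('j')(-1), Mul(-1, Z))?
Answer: -234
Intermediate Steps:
Function('U')(A) = -15 (Function('U')(A) = Mul(3, -5) = -15)
Function('j')(T) = -15
Function('x')(Z) = Add(-15, Mul(-1, Z))
Mul(Add(Function('x')(2), 30), -18) = Mul(Add(Add(-15, Mul(-1, 2)), 30), -18) = Mul(Add(Add(-15, -2), 30), -18) = Mul(Add(-17, 30), -18) = Mul(13, -18) = -234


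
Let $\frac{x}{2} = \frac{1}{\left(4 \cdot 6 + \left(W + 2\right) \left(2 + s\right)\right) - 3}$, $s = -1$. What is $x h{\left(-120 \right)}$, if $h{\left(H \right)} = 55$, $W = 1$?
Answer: $\frac{55}{12} \approx 4.5833$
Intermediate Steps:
$x = \frac{1}{12}$ ($x = \frac{2}{\left(4 \cdot 6 + \left(1 + 2\right) \left(2 - 1\right)\right) - 3} = \frac{2}{\left(24 + 3 \cdot 1\right) - 3} = \frac{2}{\left(24 + 3\right) - 3} = \frac{2}{27 - 3} = \frac{2}{24} = 2 \cdot \frac{1}{24} = \frac{1}{12} \approx 0.083333$)
$x h{\left(-120 \right)} = \frac{1}{12} \cdot 55 = \frac{55}{12}$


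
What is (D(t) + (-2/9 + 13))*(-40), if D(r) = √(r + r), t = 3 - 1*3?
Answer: -4600/9 ≈ -511.11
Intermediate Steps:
t = 0 (t = 3 - 3 = 0)
D(r) = √2*√r (D(r) = √(2*r) = √2*√r)
(D(t) + (-2/9 + 13))*(-40) = (√2*√0 + (-2/9 + 13))*(-40) = (√2*0 + (-2*⅑ + 13))*(-40) = (0 + (-2/9 + 13))*(-40) = (0 + 115/9)*(-40) = (115/9)*(-40) = -4600/9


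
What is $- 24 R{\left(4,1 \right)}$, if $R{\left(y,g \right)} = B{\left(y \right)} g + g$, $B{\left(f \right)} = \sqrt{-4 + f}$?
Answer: $-24$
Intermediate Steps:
$R{\left(y,g \right)} = g + g \sqrt{-4 + y}$ ($R{\left(y,g \right)} = \sqrt{-4 + y} g + g = g \sqrt{-4 + y} + g = g + g \sqrt{-4 + y}$)
$- 24 R{\left(4,1 \right)} = - 24 \cdot 1 \left(1 + \sqrt{-4 + 4}\right) = - 24 \cdot 1 \left(1 + \sqrt{0}\right) = - 24 \cdot 1 \left(1 + 0\right) = - 24 \cdot 1 \cdot 1 = - 24 \cdot 1 = \left(-1\right) 24 = -24$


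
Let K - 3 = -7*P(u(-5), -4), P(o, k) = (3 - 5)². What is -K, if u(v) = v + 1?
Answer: 25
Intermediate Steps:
u(v) = 1 + v
P(o, k) = 4 (P(o, k) = (-2)² = 4)
K = -25 (K = 3 - 7*4 = 3 - 28 = -25)
-K = -1*(-25) = 25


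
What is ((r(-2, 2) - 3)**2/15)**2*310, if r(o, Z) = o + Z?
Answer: 558/5 ≈ 111.60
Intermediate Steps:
r(o, Z) = Z + o
((r(-2, 2) - 3)**2/15)**2*310 = (((2 - 2) - 3)**2/15)**2*310 = ((0 - 3)**2*(1/15))**2*310 = ((-3)**2*(1/15))**2*310 = (9*(1/15))**2*310 = (3/5)**2*310 = (9/25)*310 = 558/5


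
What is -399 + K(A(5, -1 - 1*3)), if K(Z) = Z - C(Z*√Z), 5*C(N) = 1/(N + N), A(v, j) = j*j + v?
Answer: -378 - √21/4410 ≈ -378.00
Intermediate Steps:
A(v, j) = v + j² (A(v, j) = j² + v = v + j²)
C(N) = 1/(10*N) (C(N) = 1/(5*(N + N)) = 1/(5*((2*N))) = (1/(2*N))/5 = 1/(10*N))
K(Z) = Z - 1/(10*Z^(3/2)) (K(Z) = Z - 1/(10*(Z*√Z)) = Z - 1/(10*(Z^(3/2))) = Z - 1/(10*Z^(3/2)))
-399 + K(A(5, -1 - 1*3)) = -399 + ((5 + (-1 - 1*3)²) - 1/(10*(5 + (-1 - 1*3)²)^(3/2))) = -399 + ((5 + (-1 - 3)²) - 1/(10*(5 + (-1 - 3)²)^(3/2))) = -399 + ((5 + (-4)²) - 1/(10*(5 + (-4)²)^(3/2))) = -399 + ((5 + 16) - 1/(10*(5 + 16)^(3/2))) = -399 + (21 - √21/4410) = -378 - √21/4410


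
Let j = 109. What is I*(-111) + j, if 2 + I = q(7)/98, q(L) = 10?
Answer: 15664/49 ≈ 319.67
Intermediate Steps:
I = -93/49 (I = -2 + 10/98 = -2 + 10*(1/98) = -2 + 5/49 = -93/49 ≈ -1.8980)
I*(-111) + j = -93/49*(-111) + 109 = 10323/49 + 109 = 15664/49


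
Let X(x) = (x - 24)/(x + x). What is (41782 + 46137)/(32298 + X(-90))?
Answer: 2637570/968959 ≈ 2.7221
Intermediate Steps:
X(x) = (-24 + x)/(2*x) (X(x) = (-24 + x)/((2*x)) = (-24 + x)*(1/(2*x)) = (-24 + x)/(2*x))
(41782 + 46137)/(32298 + X(-90)) = (41782 + 46137)/(32298 + (½)*(-24 - 90)/(-90)) = 87919/(32298 + (½)*(-1/90)*(-114)) = 87919/(32298 + 19/30) = 87919/(968959/30) = 87919*(30/968959) = 2637570/968959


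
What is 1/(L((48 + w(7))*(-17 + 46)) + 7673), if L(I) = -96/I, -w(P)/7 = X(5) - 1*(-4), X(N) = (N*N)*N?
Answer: 8265/63417377 ≈ 0.00013033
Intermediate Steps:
X(N) = N³ (X(N) = N²*N = N³)
w(P) = -903 (w(P) = -7*(5³ - 1*(-4)) = -7*(125 + 4) = -7*129 = -903)
1/(L((48 + w(7))*(-17 + 46)) + 7673) = 1/(-96*1/((-17 + 46)*(48 - 903)) + 7673) = 1/(-96/((-855*29)) + 7673) = 1/(-96/(-24795) + 7673) = 1/(-96*(-1/24795) + 7673) = 1/(32/8265 + 7673) = 1/(63417377/8265) = 8265/63417377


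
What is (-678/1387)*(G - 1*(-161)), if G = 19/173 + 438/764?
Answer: -3622211949/45830641 ≈ -79.035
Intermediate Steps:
G = 45145/66086 (G = 19*(1/173) + 438*(1/764) = 19/173 + 219/382 = 45145/66086 ≈ 0.68312)
(-678/1387)*(G - 1*(-161)) = (-678/1387)*(45145/66086 - 1*(-161)) = (-678*1/1387)*(45145/66086 + 161) = -678/1387*10684991/66086 = -3622211949/45830641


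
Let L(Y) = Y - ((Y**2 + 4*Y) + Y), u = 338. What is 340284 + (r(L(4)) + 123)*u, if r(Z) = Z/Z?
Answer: 382196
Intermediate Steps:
L(Y) = -Y**2 - 4*Y (L(Y) = Y - (Y**2 + 5*Y) = Y + (-Y**2 - 5*Y) = -Y**2 - 4*Y)
r(Z) = 1
340284 + (r(L(4)) + 123)*u = 340284 + (1 + 123)*338 = 340284 + 124*338 = 340284 + 41912 = 382196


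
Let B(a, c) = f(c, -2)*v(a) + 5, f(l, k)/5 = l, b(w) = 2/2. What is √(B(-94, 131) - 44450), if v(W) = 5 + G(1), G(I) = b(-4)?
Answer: I*√40515 ≈ 201.28*I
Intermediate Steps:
b(w) = 1 (b(w) = 2*(½) = 1)
G(I) = 1
f(l, k) = 5*l
v(W) = 6 (v(W) = 5 + 1 = 6)
B(a, c) = 5 + 30*c (B(a, c) = (5*c)*6 + 5 = 30*c + 5 = 5 + 30*c)
√(B(-94, 131) - 44450) = √((5 + 30*131) - 44450) = √((5 + 3930) - 44450) = √(3935 - 44450) = √(-40515) = I*√40515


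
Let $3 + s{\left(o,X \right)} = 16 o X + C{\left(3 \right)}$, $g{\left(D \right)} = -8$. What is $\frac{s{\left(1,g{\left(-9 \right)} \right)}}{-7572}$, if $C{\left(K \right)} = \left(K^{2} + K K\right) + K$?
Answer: $\frac{55}{3786} \approx 0.014527$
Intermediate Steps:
$C{\left(K \right)} = K + 2 K^{2}$ ($C{\left(K \right)} = \left(K^{2} + K^{2}\right) + K = 2 K^{2} + K = K + 2 K^{2}$)
$s{\left(o,X \right)} = 18 + 16 X o$ ($s{\left(o,X \right)} = -3 + \left(16 o X + 3 \left(1 + 2 \cdot 3\right)\right) = -3 + \left(16 X o + 3 \left(1 + 6\right)\right) = -3 + \left(16 X o + 3 \cdot 7\right) = -3 + \left(16 X o + 21\right) = -3 + \left(21 + 16 X o\right) = 18 + 16 X o$)
$\frac{s{\left(1,g{\left(-9 \right)} \right)}}{-7572} = \frac{18 + 16 \left(-8\right) 1}{-7572} = \left(18 - 128\right) \left(- \frac{1}{7572}\right) = \left(-110\right) \left(- \frac{1}{7572}\right) = \frac{55}{3786}$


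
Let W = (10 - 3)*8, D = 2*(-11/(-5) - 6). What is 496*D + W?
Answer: -18568/5 ≈ -3713.6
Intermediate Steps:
D = -38/5 (D = 2*(-11*(-1/5) - 6) = 2*(11/5 - 6) = 2*(-19/5) = -38/5 ≈ -7.6000)
W = 56 (W = 7*8 = 56)
496*D + W = 496*(-38/5) + 56 = -18848/5 + 56 = -18568/5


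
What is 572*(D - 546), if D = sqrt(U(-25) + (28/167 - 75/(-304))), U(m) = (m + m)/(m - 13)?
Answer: -312312 + 143*sqrt(772041)/167 ≈ -3.1156e+5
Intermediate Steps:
U(m) = 2*m/(-13 + m) (U(m) = (2*m)/(-13 + m) = 2*m/(-13 + m))
D = sqrt(772041)/668 (D = sqrt(2*(-25)/(-13 - 25) + (28/167 - 75/(-304))) = sqrt(2*(-25)/(-38) + (28*(1/167) - 75*(-1/304))) = sqrt(2*(-25)*(-1/38) + (28/167 + 75/304)) = sqrt(25/19 + 21037/50768) = sqrt(4623/2672) = sqrt(772041)/668 ≈ 1.3154)
572*(D - 546) = 572*(sqrt(772041)/668 - 546) = 572*(-546 + sqrt(772041)/668) = -312312 + 143*sqrt(772041)/167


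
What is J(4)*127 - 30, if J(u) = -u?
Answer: -538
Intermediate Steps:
J(4)*127 - 30 = -1*4*127 - 30 = -4*127 - 30 = -508 - 30 = -538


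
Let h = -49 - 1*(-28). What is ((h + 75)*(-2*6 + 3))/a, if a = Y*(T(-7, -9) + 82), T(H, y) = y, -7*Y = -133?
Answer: -486/1387 ≈ -0.35040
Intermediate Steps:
Y = 19 (Y = -⅐*(-133) = 19)
h = -21 (h = -49 + 28 = -21)
a = 1387 (a = 19*(-9 + 82) = 19*73 = 1387)
((h + 75)*(-2*6 + 3))/a = ((-21 + 75)*(-2*6 + 3))/1387 = (54*(-12 + 3))*(1/1387) = (54*(-9))*(1/1387) = -486*1/1387 = -486/1387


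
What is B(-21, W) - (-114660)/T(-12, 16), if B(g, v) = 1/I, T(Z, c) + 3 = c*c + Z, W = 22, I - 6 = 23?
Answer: 3325381/6989 ≈ 475.80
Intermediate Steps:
I = 29 (I = 6 + 23 = 29)
T(Z, c) = -3 + Z + c² (T(Z, c) = -3 + (c*c + Z) = -3 + (c² + Z) = -3 + (Z + c²) = -3 + Z + c²)
B(g, v) = 1/29
B(-21, W) - (-114660)/T(-12, 16) = 1/29 - (-114660)/(-3 - 12 + 16²) = 1/29 - (-114660)/(-3 - 12 + 256) = 1/29 - (-114660)/241 = 1/29 - 441*(-260/241) = 1/29 + 114660/241 = 3325381/6989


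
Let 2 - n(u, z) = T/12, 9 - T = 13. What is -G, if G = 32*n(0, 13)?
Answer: -224/3 ≈ -74.667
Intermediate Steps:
T = -4 (T = 9 - 1*13 = 9 - 13 = -4)
n(u, z) = 7/3 (n(u, z) = 2 - (-4)/12 = 2 - 1*(-⅓) = 2 + ⅓ = 7/3)
G = 224/3 (G = 32*(7/3) = 224/3 ≈ 74.667)
-G = -1*224/3 = -224/3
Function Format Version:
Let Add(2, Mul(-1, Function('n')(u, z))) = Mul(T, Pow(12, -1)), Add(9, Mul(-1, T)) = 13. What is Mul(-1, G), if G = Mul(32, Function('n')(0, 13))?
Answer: Rational(-224, 3) ≈ -74.667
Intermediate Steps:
T = -4 (T = Add(9, Mul(-1, 13)) = Add(9, -13) = -4)
Function('n')(u, z) = Rational(7, 3) (Function('n')(u, z) = Add(2, Mul(-1, Mul(-4, Pow(12, -1)))) = Add(2, Mul(-1, Mul(-4, Rational(1, 12)))) = Add(2, Mul(-1, Rational(-1, 3))) = Add(2, Rational(1, 3)) = Rational(7, 3))
G = Rational(224, 3) (G = Mul(32, Rational(7, 3)) = Rational(224, 3) ≈ 74.667)
Mul(-1, G) = Mul(-1, Rational(224, 3)) = Rational(-224, 3)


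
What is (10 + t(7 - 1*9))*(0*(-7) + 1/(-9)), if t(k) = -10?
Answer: 0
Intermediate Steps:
(10 + t(7 - 1*9))*(0*(-7) + 1/(-9)) = (10 - 10)*(0*(-7) + 1/(-9)) = 0*(0 - ⅑) = 0*(-⅑) = 0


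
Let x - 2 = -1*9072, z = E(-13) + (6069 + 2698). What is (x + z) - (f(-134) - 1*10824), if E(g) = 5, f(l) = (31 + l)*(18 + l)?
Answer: -1422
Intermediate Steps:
f(l) = (18 + l)*(31 + l)
z = 8772 (z = 5 + (6069 + 2698) = 5 + 8767 = 8772)
x = -9070 (x = 2 - 1*9072 = 2 - 9072 = -9070)
(x + z) - (f(-134) - 1*10824) = (-9070 + 8772) - ((558 + (-134)² + 49*(-134)) - 1*10824) = -298 - ((558 + 17956 - 6566) - 10824) = -298 - (11948 - 10824) = -298 - 1*1124 = -298 - 1124 = -1422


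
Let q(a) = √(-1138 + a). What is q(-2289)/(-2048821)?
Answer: -I*√3427/2048821 ≈ -2.8573e-5*I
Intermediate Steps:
q(-2289)/(-2048821) = √(-1138 - 2289)/(-2048821) = √(-3427)*(-1/2048821) = (I*√3427)*(-1/2048821) = -I*√3427/2048821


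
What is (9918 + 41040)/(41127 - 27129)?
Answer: 8493/2333 ≈ 3.6404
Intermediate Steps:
(9918 + 41040)/(41127 - 27129) = 50958/13998 = 50958*(1/13998) = 8493/2333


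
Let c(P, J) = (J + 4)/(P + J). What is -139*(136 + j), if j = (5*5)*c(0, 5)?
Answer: -25159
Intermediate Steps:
c(P, J) = (4 + J)/(J + P)
j = 45 (j = (5*5)*((4 + 5)/(5 + 0)) = 25*(9/5) = 45)
-139*(136 + j) = -139*(136 + 45) = -139*181 = -25159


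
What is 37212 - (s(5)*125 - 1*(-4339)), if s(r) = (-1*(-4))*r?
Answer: 30373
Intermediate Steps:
s(r) = 4*r
37212 - (s(5)*125 - 1*(-4339)) = 37212 - ((4*5)*125 - 1*(-4339)) = 37212 - (20*125 + 4339) = 37212 - (2500 + 4339) = 37212 - 1*6839 = 37212 - 6839 = 30373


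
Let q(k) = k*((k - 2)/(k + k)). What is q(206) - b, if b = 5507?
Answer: -5405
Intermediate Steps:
q(k) = -1 + k/2 (q(k) = k*((-2 + k)/((2*k))) = k*((-2 + k)*(1/(2*k))) = k*((-2 + k)/(2*k)) = -1 + k/2)
q(206) - b = (-1 + (1/2)*206) - 1*5507 = (-1 + 103) - 5507 = 102 - 5507 = -5405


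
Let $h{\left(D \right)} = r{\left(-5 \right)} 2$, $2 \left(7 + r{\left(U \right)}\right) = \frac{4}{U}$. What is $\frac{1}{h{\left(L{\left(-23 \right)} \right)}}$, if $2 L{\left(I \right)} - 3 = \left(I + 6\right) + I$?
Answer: $- \frac{5}{74} \approx -0.067568$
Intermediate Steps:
$r{\left(U \right)} = -7 + \frac{2}{U}$ ($r{\left(U \right)} = -7 + \frac{4 \frac{1}{U}}{2} = -7 + \frac{2}{U}$)
$L{\left(I \right)} = \frac{9}{2} + I$ ($L{\left(I \right)} = \frac{3}{2} + \frac{\left(I + 6\right) + I}{2} = \frac{3}{2} + \frac{\left(6 + I\right) + I}{2} = \frac{3}{2} + \frac{6 + 2 I}{2} = \frac{3}{2} + \left(3 + I\right) = \frac{9}{2} + I$)
$h{\left(D \right)} = - \frac{74}{5}$ ($h{\left(D \right)} = \left(-7 + \frac{2}{-5}\right) 2 = \left(-7 + 2 \left(- \frac{1}{5}\right)\right) 2 = \left(-7 - \frac{2}{5}\right) 2 = \left(- \frac{37}{5}\right) 2 = - \frac{74}{5}$)
$\frac{1}{h{\left(L{\left(-23 \right)} \right)}} = \frac{1}{- \frac{74}{5}} = - \frac{5}{74}$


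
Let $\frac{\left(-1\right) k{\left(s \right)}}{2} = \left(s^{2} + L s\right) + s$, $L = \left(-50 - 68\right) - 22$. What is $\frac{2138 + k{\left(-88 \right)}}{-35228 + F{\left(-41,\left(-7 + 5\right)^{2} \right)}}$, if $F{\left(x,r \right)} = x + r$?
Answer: $\frac{37814}{35265} \approx 1.0723$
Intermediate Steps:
$L = -140$ ($L = -118 - 22 = -140$)
$F{\left(x,r \right)} = r + x$
$k{\left(s \right)} = - 2 s^{2} + 278 s$ ($k{\left(s \right)} = - 2 \left(\left(s^{2} - 140 s\right) + s\right) = - 2 \left(s^{2} - 139 s\right) = - 2 s^{2} + 278 s$)
$\frac{2138 + k{\left(-88 \right)}}{-35228 + F{\left(-41,\left(-7 + 5\right)^{2} \right)}} = \frac{2138 + 2 \left(-88\right) \left(139 - -88\right)}{-35228 - \left(41 - \left(-7 + 5\right)^{2}\right)} = \frac{2138 + 2 \left(-88\right) \left(139 + 88\right)}{-35228 - \left(41 - \left(-2\right)^{2}\right)} = \frac{2138 + 2 \left(-88\right) 227}{-35228 + \left(4 - 41\right)} = \frac{2138 - 39952}{-35228 - 37} = - \frac{37814}{-35265} = \left(-37814\right) \left(- \frac{1}{35265}\right) = \frac{37814}{35265}$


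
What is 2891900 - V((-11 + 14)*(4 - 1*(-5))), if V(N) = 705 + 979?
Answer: 2890216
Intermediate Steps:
V(N) = 1684
2891900 - V((-11 + 14)*(4 - 1*(-5))) = 2891900 - 1*1684 = 2891900 - 1684 = 2890216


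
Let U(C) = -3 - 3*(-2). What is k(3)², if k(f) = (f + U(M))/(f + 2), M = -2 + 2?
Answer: 36/25 ≈ 1.4400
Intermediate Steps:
M = 0
U(C) = 3 (U(C) = -3 + 6 = 3)
k(f) = (3 + f)/(2 + f) (k(f) = (f + 3)/(f + 2) = (3 + f)/(2 + f))
k(3)² = ((3 + 3)/(2 + 3))² = (6/5)² = 36/25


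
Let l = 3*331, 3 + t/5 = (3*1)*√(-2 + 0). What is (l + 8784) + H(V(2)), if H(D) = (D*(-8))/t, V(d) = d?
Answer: 439981/45 + 16*I*√2/45 ≈ 9777.4 + 0.50283*I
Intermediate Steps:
t = -15 + 15*I*√2 (t = -15 + 5*((3*1)*√(-2 + 0)) = -15 + 5*(3*√(-2)) = -15 + 5*(3*(I*√2)) = -15 + 5*(3*I*√2) = -15 + 15*I*√2 ≈ -15.0 + 21.213*I)
H(D) = -8*D/(-15 + 15*I*√2) (H(D) = (D*(-8))/(-15 + 15*I*√2) = (-8*D)/(-15 + 15*I*√2) = -8*D/(-15 + 15*I*√2))
l = 993
(l + 8784) + H(V(2)) = (993 + 8784) + ((8/45)*2 + (8/45)*I*2*√2) = 9777 + (16/45 + 16*I*√2/45) = 439981/45 + 16*I*√2/45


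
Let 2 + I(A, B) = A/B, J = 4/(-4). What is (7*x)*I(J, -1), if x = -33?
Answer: 231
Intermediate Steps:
J = -1 (J = 4*(-¼) = -1)
I(A, B) = -2 + A/B
(7*x)*I(J, -1) = (7*(-33))*(-2 - 1/(-1)) = -231*(-2 - 1*(-1)) = -231*(-2 + 1) = -231*(-1) = 231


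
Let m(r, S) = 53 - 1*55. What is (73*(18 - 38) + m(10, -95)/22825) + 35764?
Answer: 782988798/22825 ≈ 34304.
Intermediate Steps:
m(r, S) = -2 (m(r, S) = 53 - 55 = -2)
(73*(18 - 38) + m(10, -95)/22825) + 35764 = (73*(18 - 38) - 2/22825) + 35764 = (73*(-20) - 2*1/22825) + 35764 = (-1460 - 2/22825) + 35764 = -33324502/22825 + 35764 = 782988798/22825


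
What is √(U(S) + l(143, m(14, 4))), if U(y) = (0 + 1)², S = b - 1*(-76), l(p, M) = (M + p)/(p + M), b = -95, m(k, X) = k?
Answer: √2 ≈ 1.4142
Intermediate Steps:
l(p, M) = 1 (l(p, M) = (M + p)/(M + p) = 1)
S = -19 (S = -95 - 1*(-76) = -95 + 76 = -19)
U(y) = 1 (U(y) = 1² = 1)
√(U(S) + l(143, m(14, 4))) = √(1 + 1) = √2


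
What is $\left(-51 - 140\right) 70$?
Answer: $-13370$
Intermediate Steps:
$\left(-51 - 140\right) 70 = \left(-191\right) 70 = -13370$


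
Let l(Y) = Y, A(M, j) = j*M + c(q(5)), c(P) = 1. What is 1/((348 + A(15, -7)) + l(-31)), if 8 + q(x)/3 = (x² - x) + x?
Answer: 1/213 ≈ 0.0046948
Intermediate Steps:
q(x) = -24 + 3*x² (q(x) = -24 + 3*((x² - x) + x) = -24 + 3*x²)
A(M, j) = 1 + M*j (A(M, j) = j*M + 1 = M*j + 1 = 1 + M*j)
1/((348 + A(15, -7)) + l(-31)) = 1/((348 + (1 + 15*(-7))) - 31) = 1/((348 + (1 - 105)) - 31) = 1/((348 - 104) - 31) = 1/(244 - 31) = 1/213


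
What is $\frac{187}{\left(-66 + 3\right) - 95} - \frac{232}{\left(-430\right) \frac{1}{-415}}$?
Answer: $- \frac{1529265}{6794} \approx -225.09$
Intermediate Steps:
$\frac{187}{\left(-66 + 3\right) - 95} - \frac{232}{\left(-430\right) \frac{1}{-415}} = \frac{187}{-63 - 95} - \frac{232}{\left(-430\right) \left(- \frac{1}{415}\right)} = \frac{187}{-158} - \frac{232}{\frac{86}{83}} = 187 \left(- \frac{1}{158}\right) - \frac{9628}{43} = - \frac{187}{158} - \frac{9628}{43} = - \frac{1529265}{6794}$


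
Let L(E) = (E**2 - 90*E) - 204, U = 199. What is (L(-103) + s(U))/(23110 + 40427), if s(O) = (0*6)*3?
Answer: 19675/63537 ≈ 0.30966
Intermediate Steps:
s(O) = 0 (s(O) = 0*3 = 0)
L(E) = -204 + E**2 - 90*E
(L(-103) + s(U))/(23110 + 40427) = ((-204 + (-103)**2 - 90*(-103)) + 0)/(23110 + 40427) = ((-204 + 10609 + 9270) + 0)/63537 = (19675 + 0)*(1/63537) = 19675*(1/63537) = 19675/63537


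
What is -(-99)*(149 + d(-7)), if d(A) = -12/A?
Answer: 104445/7 ≈ 14921.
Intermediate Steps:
-(-99)*(149 + d(-7)) = -(-99)*(149 - 12/(-7)) = -(-99)*(149 - 12*(-⅐)) = -(-99)*(149 + 12/7) = -(-99)*1055/7 = -1*(-104445/7) = 104445/7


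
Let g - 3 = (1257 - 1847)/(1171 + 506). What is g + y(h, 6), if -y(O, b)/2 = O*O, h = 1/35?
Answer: 5436871/2054325 ≈ 2.6465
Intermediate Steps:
h = 1/35 ≈ 0.028571
y(O, b) = -2*O**2 (y(O, b) = -2*O*O = -2*O**2)
g = 4441/1677 (g = 3 + (1257 - 1847)/(1171 + 506) = 3 - 590/1677 = 4441/1677 ≈ 2.6482)
g + y(h, 6) = 4441/1677 - 2*(1/35)**2 = 4441/1677 - 2*1/1225 = 4441/1677 - 2/1225 = 5436871/2054325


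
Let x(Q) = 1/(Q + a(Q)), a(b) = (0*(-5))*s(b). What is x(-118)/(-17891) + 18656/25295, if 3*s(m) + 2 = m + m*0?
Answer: 39385415823/53401235710 ≈ 0.73754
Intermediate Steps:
s(m) = -2/3 + m/3 (s(m) = -2/3 + (m + m*0)/3 = -2/3 + (m + 0)/3 = -2/3 + m/3)
a(b) = 0 (a(b) = (0*(-5))*(-2/3 + b/3) = 0*(-2/3 + b/3) = 0)
x(Q) = 1/Q (x(Q) = 1/(Q + 0) = 1/Q)
x(-118)/(-17891) + 18656/25295 = 1/(-118*(-17891)) + 18656/25295 = -1/118*(-1/17891) + 18656*(1/25295) = 1/2111138 + 18656/25295 = 39385415823/53401235710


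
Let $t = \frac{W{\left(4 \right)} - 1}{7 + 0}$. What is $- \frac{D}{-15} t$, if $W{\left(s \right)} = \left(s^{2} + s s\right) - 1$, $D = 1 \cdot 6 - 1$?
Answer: $\frac{10}{7} \approx 1.4286$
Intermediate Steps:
$D = 5$ ($D = 6 - 1 = 5$)
$W{\left(s \right)} = -1 + 2 s^{2}$ ($W{\left(s \right)} = \left(s^{2} + s^{2}\right) - 1 = 2 s^{2} - 1 = -1 + 2 s^{2}$)
$t = \frac{30}{7}$ ($t = \frac{\left(-1 + 2 \cdot 4^{2}\right) - 1}{7 + 0} = \frac{\left(-1 + 2 \cdot 16\right) - 1}{7} = \left(\left(-1 + 32\right) - 1\right) \frac{1}{7} = \left(31 - 1\right) \frac{1}{7} = 30 \cdot \frac{1}{7} = \frac{30}{7} \approx 4.2857$)
$- \frac{D}{-15} t = - \frac{5}{-15} \cdot \frac{30}{7} = - \frac{5 \left(-1\right)}{15} \cdot \frac{30}{7} = \left(-1\right) \left(- \frac{1}{3}\right) \frac{30}{7} = \frac{1}{3} \cdot \frac{30}{7} = \frac{10}{7}$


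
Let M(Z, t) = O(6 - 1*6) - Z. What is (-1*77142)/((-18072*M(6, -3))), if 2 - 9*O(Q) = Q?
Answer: -2967/4016 ≈ -0.73879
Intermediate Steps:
O(Q) = 2/9 - Q/9
M(Z, t) = 2/9 - Z (M(Z, t) = (2/9 - (6 - 1*6)/9) - Z = (2/9 - (6 - 6)/9) - Z = (2/9 - ⅑*0) - Z = (2/9 + 0) - Z = 2/9 - Z)
(-1*77142)/((-18072*M(6, -3))) = (-1*77142)/((-18072*(2/9 - 1*6))) = -77142*(-1/(18072*(2/9 - 6))) = -77142/((-18072*(-52/9))) = -77142/104416 = -77142*1/104416 = -2967/4016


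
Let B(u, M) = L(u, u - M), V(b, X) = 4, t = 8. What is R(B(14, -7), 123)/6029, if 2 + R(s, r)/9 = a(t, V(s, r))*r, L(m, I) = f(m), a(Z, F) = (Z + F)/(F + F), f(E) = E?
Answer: 3285/12058 ≈ 0.27243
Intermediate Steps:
a(Z, F) = (F + Z)/(2*F) (a(Z, F) = (F + Z)/((2*F)) = (F + Z)*(1/(2*F)) = (F + Z)/(2*F))
L(m, I) = m
B(u, M) = u
R(s, r) = -18 + 27*r/2 (R(s, r) = -18 + 9*(((½)*(4 + 8)/4)*r) = -18 + 9*(((½)*(¼)*12)*r) = -18 + 9*(3*r/2) = -18 + 27*r/2)
R(B(14, -7), 123)/6029 = (-18 + (27/2)*123)/6029 = (-18 + 3321/2)*(1/6029) = (3285/2)*(1/6029) = 3285/12058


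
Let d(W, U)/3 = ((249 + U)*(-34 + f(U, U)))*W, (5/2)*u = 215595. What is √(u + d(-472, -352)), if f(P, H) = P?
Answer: 13*I*√332610 ≈ 7497.4*I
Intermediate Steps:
u = 86238 (u = (⅖)*215595 = 86238)
d(W, U) = 3*W*(-34 + U)*(249 + U) (d(W, U) = 3*(((249 + U)*(-34 + U))*W) = 3*(((-34 + U)*(249 + U))*W) = 3*(W*(-34 + U)*(249 + U)) = 3*W*(-34 + U)*(249 + U))
√(u + d(-472, -352)) = √(86238 + 3*(-472)*(-8466 + (-352)² + 215*(-352))) = √(86238 + 3*(-472)*(-8466 + 123904 - 75680)) = √(86238 + 3*(-472)*39758) = √(86238 - 56297328) = √(-56211090) = 13*I*√332610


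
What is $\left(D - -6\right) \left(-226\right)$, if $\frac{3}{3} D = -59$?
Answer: $11978$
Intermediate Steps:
$D = -59$
$\left(D - -6\right) \left(-226\right) = \left(-59 - -6\right) \left(-226\right) = \left(-59 + \left(-3 + 9\right)\right) \left(-226\right) = \left(-59 + 6\right) \left(-226\right) = \left(-53\right) \left(-226\right) = 11978$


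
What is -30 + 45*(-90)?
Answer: -4080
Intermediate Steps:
-30 + 45*(-90) = -30 - 4050 = -4080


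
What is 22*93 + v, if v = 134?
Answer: 2180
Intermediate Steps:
22*93 + v = 22*93 + 134 = 2046 + 134 = 2180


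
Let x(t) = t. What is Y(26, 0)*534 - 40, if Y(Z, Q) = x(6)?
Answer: 3164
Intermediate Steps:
Y(Z, Q) = 6
Y(26, 0)*534 - 40 = 6*534 - 40 = 3204 - 40 = 3164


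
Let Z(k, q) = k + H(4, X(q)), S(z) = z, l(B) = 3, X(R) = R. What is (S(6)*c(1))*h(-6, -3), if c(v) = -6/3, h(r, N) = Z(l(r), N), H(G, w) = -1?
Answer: -24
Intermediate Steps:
Z(k, q) = -1 + k (Z(k, q) = k - 1 = -1 + k)
h(r, N) = 2 (h(r, N) = -1 + 3 = 2)
c(v) = -2 (c(v) = -6*⅓ = -2)
(S(6)*c(1))*h(-6, -3) = (6*(-2))*2 = -12*2 = -24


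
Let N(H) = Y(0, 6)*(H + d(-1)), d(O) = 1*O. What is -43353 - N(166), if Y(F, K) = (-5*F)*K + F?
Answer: -43353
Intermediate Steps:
Y(F, K) = F - 5*F*K (Y(F, K) = -5*F*K + F = F - 5*F*K)
d(O) = O
N(H) = 0 (N(H) = (0*(1 - 5*6))*(H - 1) = (0*(1 - 30))*(-1 + H) = (0*(-29))*(-1 + H) = 0*(-1 + H) = 0)
-43353 - N(166) = -43353 - 1*0 = -43353 + 0 = -43353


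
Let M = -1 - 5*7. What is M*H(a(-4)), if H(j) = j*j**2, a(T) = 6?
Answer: -7776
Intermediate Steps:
M = -36 (M = -1 - 35 = -36)
H(j) = j**3
M*H(a(-4)) = -36*6**3 = -36*216 = -7776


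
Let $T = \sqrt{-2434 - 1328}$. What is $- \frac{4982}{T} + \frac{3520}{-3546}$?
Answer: $- \frac{1760}{1773} + \frac{2491 i \sqrt{418}}{627} \approx -0.99267 + 81.226 i$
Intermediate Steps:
$T = 3 i \sqrt{418}$ ($T = \sqrt{-3762} = 3 i \sqrt{418} \approx 61.335 i$)
$- \frac{4982}{T} + \frac{3520}{-3546} = - \frac{4982}{3 i \sqrt{418}} + \frac{3520}{-3546} = - 4982 \left(- \frac{i \sqrt{418}}{1254}\right) + 3520 \left(- \frac{1}{3546}\right) = \frac{2491 i \sqrt{418}}{627} - \frac{1760}{1773} = - \frac{1760}{1773} + \frac{2491 i \sqrt{418}}{627}$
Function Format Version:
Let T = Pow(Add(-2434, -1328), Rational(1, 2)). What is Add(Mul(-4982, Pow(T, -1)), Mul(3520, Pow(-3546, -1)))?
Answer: Add(Rational(-1760, 1773), Mul(Rational(2491, 627), I, Pow(418, Rational(1, 2)))) ≈ Add(-0.99267, Mul(81.226, I))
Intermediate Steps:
T = Mul(3, I, Pow(418, Rational(1, 2))) (T = Pow(-3762, Rational(1, 2)) = Mul(3, I, Pow(418, Rational(1, 2))) ≈ Mul(61.335, I))
Add(Mul(-4982, Pow(T, -1)), Mul(3520, Pow(-3546, -1))) = Add(Mul(-4982, Pow(Mul(3, I, Pow(418, Rational(1, 2))), -1)), Mul(3520, Pow(-3546, -1))) = Add(Mul(-4982, Mul(Rational(-1, 1254), I, Pow(418, Rational(1, 2)))), Mul(3520, Rational(-1, 3546))) = Add(Mul(Rational(2491, 627), I, Pow(418, Rational(1, 2))), Rational(-1760, 1773)) = Add(Rational(-1760, 1773), Mul(Rational(2491, 627), I, Pow(418, Rational(1, 2))))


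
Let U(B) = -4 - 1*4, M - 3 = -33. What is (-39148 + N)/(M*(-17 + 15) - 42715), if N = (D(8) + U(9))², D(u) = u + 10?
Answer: 39048/42655 ≈ 0.91544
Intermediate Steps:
M = -30 (M = 3 - 33 = -30)
D(u) = 10 + u
U(B) = -8 (U(B) = -4 - 4 = -8)
N = 100 (N = ((10 + 8) - 8)² = (18 - 8)² = 10² = 100)
(-39148 + N)/(M*(-17 + 15) - 42715) = (-39148 + 100)/(-30*(-17 + 15) - 42715) = -39048/(-30*(-2) - 42715) = -39048/(60 - 42715) = -39048/(-42655) = -39048*(-1/42655) = 39048/42655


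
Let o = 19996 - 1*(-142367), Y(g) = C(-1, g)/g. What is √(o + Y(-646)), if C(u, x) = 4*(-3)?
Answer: √16939171365/323 ≈ 402.94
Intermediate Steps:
C(u, x) = -12
Y(g) = -12/g
o = 162363 (o = 19996 + 142367 = 162363)
√(o + Y(-646)) = √(162363 - 12/(-646)) = √(162363 - 12*(-1/646)) = √(162363 + 6/323) = √(52443255/323) = √16939171365/323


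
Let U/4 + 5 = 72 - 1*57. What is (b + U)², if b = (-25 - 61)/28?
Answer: 267289/196 ≈ 1363.7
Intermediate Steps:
U = 40 (U = -20 + 4*(72 - 1*57) = -20 + 4*(72 - 57) = -20 + 4*15 = -20 + 60 = 40)
b = -43/14 (b = -86*1/28 = -43/14 ≈ -3.0714)
(b + U)² = (-43/14 + 40)² = (517/14)² = 267289/196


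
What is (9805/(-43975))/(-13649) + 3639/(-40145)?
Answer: -17470303556/192764977139 ≈ -0.090630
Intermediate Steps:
(9805/(-43975))/(-13649) + 3639/(-40145) = (9805*(-1/43975))*(-1/13649) + 3639*(-1/40145) = -1961/8795*(-1/13649) - 3639/40145 = 1961/120042955 - 3639/40145 = -17470303556/192764977139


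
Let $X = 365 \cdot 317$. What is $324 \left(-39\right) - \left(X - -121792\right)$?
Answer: $-250133$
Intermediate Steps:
$X = 115705$
$324 \left(-39\right) - \left(X - -121792\right) = 324 \left(-39\right) - \left(115705 - -121792\right) = -12636 - \left(115705 + 121792\right) = -12636 - 237497 = -250133$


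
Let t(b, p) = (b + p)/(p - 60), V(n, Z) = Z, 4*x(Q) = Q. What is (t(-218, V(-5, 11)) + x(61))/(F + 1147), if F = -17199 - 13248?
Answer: -3817/5742800 ≈ -0.00066466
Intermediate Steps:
x(Q) = Q/4
t(b, p) = (b + p)/(-60 + p)
F = -30447
(t(-218, V(-5, 11)) + x(61))/(F + 1147) = ((-218 + 11)/(-60 + 11) + (¼)*61)/(-30447 + 1147) = (-207/(-49) + 61/4)/(-29300) = (-1/49*(-207) + 61/4)*(-1/29300) = (207/49 + 61/4)*(-1/29300) = (3817/196)*(-1/29300) = -3817/5742800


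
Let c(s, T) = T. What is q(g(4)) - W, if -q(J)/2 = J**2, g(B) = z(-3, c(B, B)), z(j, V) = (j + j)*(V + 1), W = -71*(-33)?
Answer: -4143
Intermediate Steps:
W = 2343
z(j, V) = 2*j*(1 + V) (z(j, V) = (2*j)*(1 + V) = 2*j*(1 + V))
g(B) = -6 - 6*B (g(B) = 2*(-3)*(1 + B) = -6 - 6*B)
q(J) = -2*J**2
q(g(4)) - W = -2*(-6 - 6*4)**2 - 1*2343 = -2*(-6 - 24)**2 - 2343 = -2*(-30)**2 - 2343 = -2*900 - 2343 = -1800 - 2343 = -4143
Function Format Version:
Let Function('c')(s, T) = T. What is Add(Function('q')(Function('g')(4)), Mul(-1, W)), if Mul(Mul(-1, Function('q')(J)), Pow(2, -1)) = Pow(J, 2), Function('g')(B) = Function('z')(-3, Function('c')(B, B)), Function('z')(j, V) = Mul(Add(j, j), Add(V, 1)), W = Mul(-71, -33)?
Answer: -4143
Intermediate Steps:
W = 2343
Function('z')(j, V) = Mul(2, j, Add(1, V)) (Function('z')(j, V) = Mul(Mul(2, j), Add(1, V)) = Mul(2, j, Add(1, V)))
Function('g')(B) = Add(-6, Mul(-6, B)) (Function('g')(B) = Mul(2, -3, Add(1, B)) = Add(-6, Mul(-6, B)))
Function('q')(J) = Mul(-2, Pow(J, 2))
Add(Function('q')(Function('g')(4)), Mul(-1, W)) = Add(Mul(-2, Pow(Add(-6, Mul(-6, 4)), 2)), Mul(-1, 2343)) = Add(Mul(-2, Pow(Add(-6, -24), 2)), -2343) = Add(Mul(-2, Pow(-30, 2)), -2343) = Add(Mul(-2, 900), -2343) = Add(-1800, -2343) = -4143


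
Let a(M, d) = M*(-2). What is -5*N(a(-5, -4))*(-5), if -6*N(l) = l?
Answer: -125/3 ≈ -41.667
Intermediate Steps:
a(M, d) = -2*M
N(l) = -l/6
-5*N(a(-5, -4))*(-5) = -(-5)*(-2*(-5))/6*(-5) = -(-5)*10/6*(-5) = -5*(-5/3)*(-5) = (25/3)*(-5) = -125/3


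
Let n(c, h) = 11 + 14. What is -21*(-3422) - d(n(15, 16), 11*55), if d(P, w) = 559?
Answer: 71303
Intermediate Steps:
n(c, h) = 25
-21*(-3422) - d(n(15, 16), 11*55) = -21*(-3422) - 1*559 = 71862 - 559 = 71303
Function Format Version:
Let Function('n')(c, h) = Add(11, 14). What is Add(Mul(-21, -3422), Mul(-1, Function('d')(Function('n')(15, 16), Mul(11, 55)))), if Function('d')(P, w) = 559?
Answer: 71303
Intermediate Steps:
Function('n')(c, h) = 25
Add(Mul(-21, -3422), Mul(-1, Function('d')(Function('n')(15, 16), Mul(11, 55)))) = Add(Mul(-21, -3422), Mul(-1, 559)) = Add(71862, -559) = 71303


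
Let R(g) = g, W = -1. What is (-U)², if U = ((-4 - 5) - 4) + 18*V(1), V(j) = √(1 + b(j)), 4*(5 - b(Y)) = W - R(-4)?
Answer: 1870 - 234*√21 ≈ 797.68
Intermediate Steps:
b(Y) = 17/4 (b(Y) = 5 - (-1 - 1*(-4))/4 = 5 - (-1 + 4)/4 = 5 - ¼*3 = 5 - ¾ = 17/4)
V(j) = √21/2 (V(j) = √(1 + 17/4) = √(21/4) = √21/2)
U = -13 + 9*√21 (U = ((-4 - 5) - 4) + 18*(√21/2) = (-9 - 4) + 9*√21 = -13 + 9*√21 ≈ 28.243)
(-U)² = (-(-13 + 9*√21))² = (13 - 9*√21)²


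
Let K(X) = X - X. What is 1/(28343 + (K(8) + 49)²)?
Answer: 1/30744 ≈ 3.2527e-5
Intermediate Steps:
K(X) = 0
1/(28343 + (K(8) + 49)²) = 1/(28343 + (0 + 49)²) = 1/(28343 + 49²) = 1/(28343 + 2401) = 1/30744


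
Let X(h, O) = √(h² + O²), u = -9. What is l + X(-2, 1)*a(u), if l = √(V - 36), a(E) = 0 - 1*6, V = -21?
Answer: -6*√5 + I*√57 ≈ -13.416 + 7.5498*I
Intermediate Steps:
a(E) = -6 (a(E) = 0 - 6 = -6)
X(h, O) = √(O² + h²)
l = I*√57 (l = √(-21 - 36) = √(-57) = I*√57 ≈ 7.5498*I)
l + X(-2, 1)*a(u) = I*√57 + √(1² + (-2)²)*(-6) = I*√57 + √(1 + 4)*(-6) = I*√57 + √5*(-6) = I*√57 - 6*√5 = -6*√5 + I*√57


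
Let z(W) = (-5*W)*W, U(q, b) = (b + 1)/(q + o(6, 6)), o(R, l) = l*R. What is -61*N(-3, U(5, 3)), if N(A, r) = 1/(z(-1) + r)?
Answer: 2501/201 ≈ 12.443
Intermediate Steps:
o(R, l) = R*l
U(q, b) = (1 + b)/(36 + q) (U(q, b) = (b + 1)/(q + 6*6) = (1 + b)/(q + 36) = (1 + b)/(36 + q))
z(W) = -5*W²
N(A, r) = 1/(-5 + r) (N(A, r) = 1/(-5*(-1)² + r) = 1/(-5*1 + r) = 1/(-5 + r))
-61*N(-3, U(5, 3)) = -61/(-5 + (1 + 3)/(36 + 5)) = -61/(-5 + 4/41) = -61/(-201/41) = -61*(-41/201) = 2501/201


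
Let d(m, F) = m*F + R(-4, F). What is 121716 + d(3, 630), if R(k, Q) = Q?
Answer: 124236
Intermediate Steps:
d(m, F) = F + F*m (d(m, F) = m*F + F = F*m + F = F + F*m)
121716 + d(3, 630) = 121716 + 630*(1 + 3) = 121716 + 630*4 = 121716 + 2520 = 124236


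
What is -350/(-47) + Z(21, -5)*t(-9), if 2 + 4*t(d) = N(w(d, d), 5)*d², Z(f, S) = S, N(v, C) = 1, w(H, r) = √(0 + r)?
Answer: -17165/188 ≈ -91.303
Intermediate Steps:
w(H, r) = √r
t(d) = -½ + d²/4 (t(d) = -½ + (1*d²)/4 = -½ + d²/4)
-350/(-47) + Z(21, -5)*t(-9) = -350/(-47) - 5*(-½ + (¼)*(-9)²) = -350*(-1/47) - 5*(-½ + (¼)*81) = 350/47 - 5*(-½ + 81/4) = 350/47 - 5*79/4 = 350/47 - 395/4 = -17165/188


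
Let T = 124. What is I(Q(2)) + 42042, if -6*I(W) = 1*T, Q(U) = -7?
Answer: 126064/3 ≈ 42021.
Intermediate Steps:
I(W) = -62/3 (I(W) = -124/6 = -1/6*124 = -62/3)
I(Q(2)) + 42042 = -62/3 + 42042 = 126064/3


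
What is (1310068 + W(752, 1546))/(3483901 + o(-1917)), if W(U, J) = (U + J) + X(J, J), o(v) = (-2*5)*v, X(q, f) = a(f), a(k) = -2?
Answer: 1312364/3503071 ≈ 0.37463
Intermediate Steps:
X(q, f) = -2
o(v) = -10*v
W(U, J) = -2 + J + U (W(U, J) = (U + J) - 2 = (J + U) - 2 = -2 + J + U)
(1310068 + W(752, 1546))/(3483901 + o(-1917)) = (1310068 + (-2 + 1546 + 752))/(3483901 - 10*(-1917)) = (1310068 + 2296)/(3483901 + 19170) = 1312364/3503071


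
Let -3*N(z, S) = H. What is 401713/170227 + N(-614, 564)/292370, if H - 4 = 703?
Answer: 352226138941/149307803970 ≈ 2.3591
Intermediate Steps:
H = 707 (H = 4 + 703 = 707)
N(z, S) = -707/3 (N(z, S) = -⅓*707 = -707/3)
401713/170227 + N(-614, 564)/292370 = 401713/170227 - 707/3/292370 = 401713*(1/170227) - 707/3*1/292370 = 401713/170227 - 707/877110 = 352226138941/149307803970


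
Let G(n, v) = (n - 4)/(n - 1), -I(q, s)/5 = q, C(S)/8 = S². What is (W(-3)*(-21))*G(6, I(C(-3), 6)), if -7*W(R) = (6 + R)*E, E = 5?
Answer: 18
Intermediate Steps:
C(S) = 8*S²
I(q, s) = -5*q
G(n, v) = (-4 + n)/(-1 + n)
W(R) = -30/7 - 5*R/7 (W(R) = -(6 + R)*5/7 = -(30 + 5*R)/7 = -30/7 - 5*R/7)
(W(-3)*(-21))*G(6, I(C(-3), 6)) = ((-30/7 - 5/7*(-3))*(-21))*((-4 + 6)/(-1 + 6)) = ((-30/7 + 15/7)*(-21))*(2/5) = (-15/7*(-21))*((⅕)*2) = 45*(⅖) = 18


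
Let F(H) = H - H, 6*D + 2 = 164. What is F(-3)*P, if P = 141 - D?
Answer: 0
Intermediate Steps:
D = 27 (D = -⅓ + (⅙)*164 = -⅓ + 82/3 = 27)
P = 114 (P = 141 - 1*27 = 141 - 27 = 114)
F(H) = 0
F(-3)*P = 0*114 = 0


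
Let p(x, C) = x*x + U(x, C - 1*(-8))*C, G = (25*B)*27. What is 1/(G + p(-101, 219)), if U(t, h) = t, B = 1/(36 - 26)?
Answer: -2/23701 ≈ -8.4385e-5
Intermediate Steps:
B = ⅒ (B = 1/10 = ⅒ ≈ 0.10000)
G = 135/2 (G = (25*(⅒))*27 = (5/2)*27 = 135/2 ≈ 67.500)
p(x, C) = x² + C*x (p(x, C) = x*x + x*C = x² + C*x)
1/(G + p(-101, 219)) = 1/(135/2 - 101*(219 - 101)) = 1/(135/2 - 101*118) = 1/(135/2 - 11918) = 1/(-23701/2) = -2/23701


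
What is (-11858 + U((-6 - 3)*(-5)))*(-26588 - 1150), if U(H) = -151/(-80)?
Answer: 13154593941/40 ≈ 3.2886e+8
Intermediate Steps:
U(H) = 151/80 (U(H) = -151*(-1/80) = 151/80)
(-11858 + U((-6 - 3)*(-5)))*(-26588 - 1150) = (-11858 + 151/80)*(-26588 - 1150) = -948489/80*(-27738) = 13154593941/40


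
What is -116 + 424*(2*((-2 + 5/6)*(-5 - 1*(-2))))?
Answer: 2852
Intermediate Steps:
-116 + 424*(2*((-2 + 5/6)*(-5 - 1*(-2)))) = -116 + 424*(2*((-2 + 5*(⅙))*(-5 + 2))) = -116 + 424*(2*((-2 + ⅚)*(-3))) = -116 + 424*(2*(-7/6*(-3))) = -116 + 424*(2*(7/2)) = -116 + 424*7 = -116 + 2968 = 2852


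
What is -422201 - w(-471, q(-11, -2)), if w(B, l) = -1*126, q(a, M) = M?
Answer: -422075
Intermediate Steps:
w(B, l) = -126
-422201 - w(-471, q(-11, -2)) = -422201 - 1*(-126) = -422201 + 126 = -422075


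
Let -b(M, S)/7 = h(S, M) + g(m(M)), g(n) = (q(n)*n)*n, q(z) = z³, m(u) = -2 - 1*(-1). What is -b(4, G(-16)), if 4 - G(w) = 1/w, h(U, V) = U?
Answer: 343/16 ≈ 21.438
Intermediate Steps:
m(u) = -1 (m(u) = -2 + 1 = -1)
g(n) = n⁵ (g(n) = (n³*n)*n = n⁴*n = n⁵)
G(w) = 4 - 1/w
b(M, S) = 7 - 7*S (b(M, S) = -7*(S + (-1)⁵) = -7*(S - 1) = -7*(-1 + S) = 7 - 7*S)
-b(4, G(-16)) = -(7 - 7*(4 - 1/(-16))) = -(7 - 7*(4 - 1*(-1/16))) = -(7 - 7*(4 + 1/16)) = -(7 - 7*65/16) = -(7 - 455/16) = -1*(-343/16) = 343/16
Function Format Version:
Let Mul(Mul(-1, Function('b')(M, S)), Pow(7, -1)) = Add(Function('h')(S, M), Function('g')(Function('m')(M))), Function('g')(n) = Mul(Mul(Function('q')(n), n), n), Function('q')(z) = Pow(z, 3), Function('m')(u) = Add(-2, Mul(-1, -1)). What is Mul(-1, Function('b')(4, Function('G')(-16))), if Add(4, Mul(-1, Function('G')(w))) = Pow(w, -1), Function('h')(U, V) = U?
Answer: Rational(343, 16) ≈ 21.438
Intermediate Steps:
Function('m')(u) = -1 (Function('m')(u) = Add(-2, 1) = -1)
Function('g')(n) = Pow(n, 5) (Function('g')(n) = Mul(Mul(Pow(n, 3), n), n) = Mul(Pow(n, 4), n) = Pow(n, 5))
Function('G')(w) = Add(4, Mul(-1, Pow(w, -1)))
Function('b')(M, S) = Add(7, Mul(-7, S)) (Function('b')(M, S) = Mul(-7, Add(S, Pow(-1, 5))) = Mul(-7, Add(S, -1)) = Mul(-7, Add(-1, S)) = Add(7, Mul(-7, S)))
Mul(-1, Function('b')(4, Function('G')(-16))) = Mul(-1, Add(7, Mul(-7, Add(4, Mul(-1, Pow(-16, -1)))))) = Mul(-1, Add(7, Mul(-7, Add(4, Mul(-1, Rational(-1, 16)))))) = Mul(-1, Add(7, Mul(-7, Add(4, Rational(1, 16))))) = Mul(-1, Add(7, Mul(-7, Rational(65, 16)))) = Mul(-1, Add(7, Rational(-455, 16))) = Mul(-1, Rational(-343, 16)) = Rational(343, 16)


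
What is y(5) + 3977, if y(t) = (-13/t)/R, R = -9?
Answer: 178978/45 ≈ 3977.3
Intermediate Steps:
y(t) = 13/(9*t) (y(t) = -13/t/(-9) = -13/t*(-1/9) = 13/(9*t))
y(5) + 3977 = (13/9)/5 + 3977 = (13/9)*(1/5) + 3977 = 13/45 + 3977 = 178978/45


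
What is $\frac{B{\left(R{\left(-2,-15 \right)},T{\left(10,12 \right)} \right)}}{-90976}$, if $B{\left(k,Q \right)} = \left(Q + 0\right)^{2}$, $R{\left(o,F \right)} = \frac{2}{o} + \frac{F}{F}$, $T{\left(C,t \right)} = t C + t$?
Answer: $- \frac{1089}{5686} \approx -0.19152$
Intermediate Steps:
$T{\left(C,t \right)} = t + C t$ ($T{\left(C,t \right)} = C t + t = t + C t$)
$R{\left(o,F \right)} = 1 + \frac{2}{o}$ ($R{\left(o,F \right)} = \frac{2}{o} + 1 = 1 + \frac{2}{o}$)
$B{\left(k,Q \right)} = Q^{2}$
$\frac{B{\left(R{\left(-2,-15 \right)},T{\left(10,12 \right)} \right)}}{-90976} = \frac{\left(12 \left(1 + 10\right)\right)^{2}}{-90976} = \left(12 \cdot 11\right)^{2} \left(- \frac{1}{90976}\right) = 132^{2} \left(- \frac{1}{90976}\right) = 17424 \left(- \frac{1}{90976}\right) = - \frac{1089}{5686}$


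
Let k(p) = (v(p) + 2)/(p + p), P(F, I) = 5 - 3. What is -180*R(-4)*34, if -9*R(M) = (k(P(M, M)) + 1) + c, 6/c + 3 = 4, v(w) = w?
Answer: 5440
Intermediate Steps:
P(F, I) = 2
c = 6 (c = 6/(-3 + 4) = 6/1 = 6*1 = 6)
k(p) = (2 + p)/(2*p) (k(p) = (p + 2)/(p + p) = (2 + p)/((2*p)) = (2 + p)*(1/(2*p)) = (2 + p)/(2*p))
R(M) = -8/9 (R(M) = -(((½)*(2 + 2)/2 + 1) + 6)/9 = -(((½)*(½)*4 + 1) + 6)/9 = -((1 + 1) + 6)/9 = -(2 + 6)/9 = -⅑*8 = -8/9)
-180*R(-4)*34 = -180*(-8/9)*34 = 160*34 = 5440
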